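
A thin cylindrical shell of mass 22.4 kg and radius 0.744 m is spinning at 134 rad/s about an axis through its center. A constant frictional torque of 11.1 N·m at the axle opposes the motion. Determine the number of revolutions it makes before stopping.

≈ 1600 revolutions

I = MR² = (22.4)(0.744)² = 12.40 kg·m².
The net torque has magnitude 11.1 N·m, opposing ω.
|α| = τ/I = 11.10/12.40 = 0.8952 rad/s² (deceleration).
ω² = ω₀² − 2|α|θ with ω = 0 ⇒ θ = ω₀²/(2|α|) = 10030 rad = 1596 rev.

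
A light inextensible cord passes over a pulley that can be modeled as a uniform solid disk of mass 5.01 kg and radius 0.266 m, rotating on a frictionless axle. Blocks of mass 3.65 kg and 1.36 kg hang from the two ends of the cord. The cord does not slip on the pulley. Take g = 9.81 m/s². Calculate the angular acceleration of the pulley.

I = ½MR² = (1/2)(5.01)(0.266)² = 0.1772 kg·m².
Heavier block: m₁g − T₁ = m₁a. Lighter block: T₂ − m₂g = m₂a.
Pulley: (T₁ − T₂)R = Iα = I(a/R), so T₁ − T₂ = (I/R²)a = (1/2)M_p a = 2.505·a.
Adding the three: (m₁ − m₂)g = (m₁ + m₂ + 2.505)a, so a = (3.65 − 1.36)(9.81)/(3.65 + 1.36 + 2.505) = 2.989 m/s².
α = a/R = 2.989/0.266 = 11.24 rad/s².

α ≈ 11.2 rad/s²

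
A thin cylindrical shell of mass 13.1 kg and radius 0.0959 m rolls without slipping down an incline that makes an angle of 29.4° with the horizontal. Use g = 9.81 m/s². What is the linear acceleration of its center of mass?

a ≈ 2.41 m/s²

Translation along the incline: Mg sinθ − f = Ma.
Rotation about the center: fR = Iα with I = MR². No-slip gives a = αR, so f = (I/R²)a = M a.
Substituting: Mg sinθ = (1 + 1.000)Ma, so a = g sinθ/(1 + 1.000) = (9.81) sin 29.4° / 2.000 = 2.408 m/s².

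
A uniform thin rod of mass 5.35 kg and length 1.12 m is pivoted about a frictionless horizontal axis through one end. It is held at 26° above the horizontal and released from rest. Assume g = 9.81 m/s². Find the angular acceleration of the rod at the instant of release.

α ≈ 11.8 rad/s²

About the pivot, I = (1/3)ML² = (1/3)(5.35)(1.12)² = 2.237 kg·m².
The weight acts at the center, a distance L/2 = 0.5600 m from the pivot; τ = Mg(L/2) cos 26° = 26.42 N·m.
α = τ/I = 26.42/2.237 = 11.81 rad/s².
(Equivalently α = (3g/(2L)) cos 26° = 11.81 rad/s².)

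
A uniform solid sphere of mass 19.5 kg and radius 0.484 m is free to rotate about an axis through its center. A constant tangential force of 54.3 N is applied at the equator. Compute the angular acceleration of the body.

α ≈ 14.4 rad/s²

I = (2/5)MR² = (2/5)(19.5)(0.484)² = 1.827 kg·m².
τ = F R = (54.3)(0.484) = 26.28 N·m.
From τ = Iα: α = 26.28/1.827 = 14.38 rad/s².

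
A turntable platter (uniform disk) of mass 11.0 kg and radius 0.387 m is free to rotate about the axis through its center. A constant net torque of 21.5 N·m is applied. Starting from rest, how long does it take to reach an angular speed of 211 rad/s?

I = ½MR² = (1/2)(11.0)(0.387)² = 0.8237 kg·m².
α = τ/I = 21.5/0.8237 = 26.10 rad/s².
ω = αt ⇒ t = ω/α = 211/26.10 = 8.084 s.

t ≈ 8.08 s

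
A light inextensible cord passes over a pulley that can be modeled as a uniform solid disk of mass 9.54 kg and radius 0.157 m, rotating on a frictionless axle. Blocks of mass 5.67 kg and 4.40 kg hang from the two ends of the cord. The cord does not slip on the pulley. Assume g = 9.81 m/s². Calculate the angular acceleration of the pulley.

α ≈ 5.35 rad/s²

I = ½MR² = (1/2)(9.54)(0.157)² = 0.1176 kg·m².
Heavier block: m₁g − T₁ = m₁a. Lighter block: T₂ − m₂g = m₂a.
Pulley: (T₁ − T₂)R = Iα = I(a/R), so T₁ − T₂ = (I/R²)a = (1/2)M_p a = 4.770·a.
Adding the three: (m₁ − m₂)g = (m₁ + m₂ + 4.770)a, so a = (5.67 − 4.40)(9.81)/(5.67 + 4.40 + 4.770) = 0.8395 m/s².
α = a/R = 0.8395/0.157 = 5.347 rad/s².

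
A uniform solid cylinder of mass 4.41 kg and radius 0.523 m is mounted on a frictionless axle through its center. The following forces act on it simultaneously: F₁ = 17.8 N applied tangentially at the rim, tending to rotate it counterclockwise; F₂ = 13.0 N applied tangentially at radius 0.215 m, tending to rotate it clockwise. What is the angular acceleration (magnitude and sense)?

I = ½MR² = (1/2)(4.41)(0.523)² = 0.6031 kg·m².
Taking counterclockwise as positive: τ₁ = +(17.8)(0.523) = +9.309 N·m; τ₂ = −(13.0)(0.215) = −2.795 N·m.
Net torque τ = 6.514 N·m.
α = τ/I = 6.514/0.6031 = 10.80 rad/s².

α ≈ 10.8 rad/s², counterclockwise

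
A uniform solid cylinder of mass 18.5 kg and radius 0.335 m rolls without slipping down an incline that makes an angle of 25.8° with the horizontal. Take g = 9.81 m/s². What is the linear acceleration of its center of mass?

a ≈ 2.85 m/s²

Translation along the incline: Mg sinθ − f = Ma.
Rotation about the center: fR = Iα with I = ½MR². No-slip gives a = αR, so f = (I/R²)a = (1/2)M a.
Substituting: Mg sinθ = (1 + 0.5000)Ma, so a = g sinθ/(1 + 0.5000) = (9.81) sin 25.8° / 1.500 = 2.846 m/s².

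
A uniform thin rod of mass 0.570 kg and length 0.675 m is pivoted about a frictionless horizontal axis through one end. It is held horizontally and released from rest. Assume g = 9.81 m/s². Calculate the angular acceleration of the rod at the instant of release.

About the pivot, I = (1/3)ML² = (1/3)(0.570)(0.675)² = 0.08657 kg·m².
The weight acts at the center, a distance L/2 = 0.3375 m from the pivot; τ = Mg(L/2) = 1.887 N·m.
α = τ/I = 1.887/0.08657 = 21.80 rad/s².

α ≈ 21.8 rad/s²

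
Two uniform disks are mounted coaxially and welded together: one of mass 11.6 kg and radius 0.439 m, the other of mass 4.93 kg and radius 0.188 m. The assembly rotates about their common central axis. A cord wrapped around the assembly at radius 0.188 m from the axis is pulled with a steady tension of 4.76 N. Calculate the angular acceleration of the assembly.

α ≈ 0.743 rad/s²

I = ½M₁R₁² + ½M₂R₂² = ½(11.6)(0.439)² + ½(4.93)(0.188)² = 1.205 kg·m².
τ = F r = (4.76)(0.188) = 0.8949 N·m.
α = τ/I = 0.8949/1.205 = 0.7427 rad/s².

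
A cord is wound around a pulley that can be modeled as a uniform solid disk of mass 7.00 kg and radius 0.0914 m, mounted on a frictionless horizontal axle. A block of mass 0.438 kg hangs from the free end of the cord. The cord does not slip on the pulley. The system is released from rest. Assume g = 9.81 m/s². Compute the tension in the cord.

I = ½MR² = (1/2)(7.00)(0.0914)² = 0.02924 kg·m².
Block: mg − T = ma. Pulley: TR = Iα. No-slip: a = αR, so T = (I/R²)a = 3.500·a.
Then mg = (m + 3.500)a, so a = (0.438)(9.81)/(0.438 + 3.500) = 1.091 m/s².
T = 3.500·a = 3.819 N.

T ≈ 3.82 N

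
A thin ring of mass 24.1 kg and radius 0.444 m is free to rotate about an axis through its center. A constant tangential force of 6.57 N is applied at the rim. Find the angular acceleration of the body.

α ≈ 0.614 rad/s²

I = MR² = (24.1)(0.444)² = 4.751 kg·m².
τ = F R = (6.57)(0.444) = 2.917 N·m.
From τ = Iα: α = 2.917/4.751 = 0.6140 rad/s².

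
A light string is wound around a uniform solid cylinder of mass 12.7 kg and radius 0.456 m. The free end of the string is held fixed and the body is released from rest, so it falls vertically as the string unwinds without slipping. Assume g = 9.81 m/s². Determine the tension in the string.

T ≈ 41.5 N

Translation: Mg − T = Ma. Rotation about the center: TR = Iα with I = ½MR².
With a = αR: T = (I/R²)a = (1/2)M a, so Mg = (1 + 0.5000)Ma.
a = g/(1 + 0.5000) = 9.81/1.500 = 6.540 m/s².
T = 0.5000·M·a = (0.5000)(12.7)(6.540) = 41.53 N.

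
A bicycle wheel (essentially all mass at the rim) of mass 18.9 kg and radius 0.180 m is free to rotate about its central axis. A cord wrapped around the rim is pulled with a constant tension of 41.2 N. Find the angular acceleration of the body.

I = MR² = (18.9)(0.180)² = 0.6124 kg·m².
τ = F R = (41.2)(0.180) = 7.416 N·m.
Newton's second law for rotation, τ = Iα, gives α = τ/I = 7.416/0.6124 = 12.11 rad/s².

α ≈ 12.1 rad/s²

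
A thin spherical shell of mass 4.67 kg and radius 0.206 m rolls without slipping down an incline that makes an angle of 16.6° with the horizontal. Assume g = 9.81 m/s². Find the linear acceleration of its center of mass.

Translation along the incline: Mg sinθ − f = Ma.
Rotation about the center: fR = Iα with I = (2/3)MR². No-slip gives a = αR, so f = (I/R²)a = (2/3)M a.
Substituting: Mg sinθ = (1 + 0.6667)Ma, so a = g sinθ/(1 + 0.6667) = (9.81) sin 16.6° / 1.667 = 1.682 m/s².

a ≈ 1.68 m/s²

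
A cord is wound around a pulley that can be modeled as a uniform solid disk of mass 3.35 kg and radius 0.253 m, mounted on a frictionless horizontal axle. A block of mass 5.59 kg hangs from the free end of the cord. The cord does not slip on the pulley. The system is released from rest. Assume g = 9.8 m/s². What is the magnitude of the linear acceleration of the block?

I = ½MR² = (1/2)(3.35)(0.253)² = 0.1072 kg·m².
Block: mg − T = ma. Pulley: TR = Iα. No-slip: a = αR, so T = (I/R²)a = 1.675·a.
Then mg = (m + 1.675)a, so a = (5.59)(9.8)/(5.59 + 1.675) = 7.541 m/s².

a ≈ 7.54 m/s²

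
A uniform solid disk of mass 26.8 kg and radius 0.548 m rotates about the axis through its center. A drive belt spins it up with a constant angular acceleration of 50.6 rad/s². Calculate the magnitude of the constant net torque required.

τ ≈ 204 N·m

I = ½MR² = (1/2)(26.8)(0.548)² = 4.024 kg·m².
τ = Iα = (4.024)(50.60) = 203.6 N·m.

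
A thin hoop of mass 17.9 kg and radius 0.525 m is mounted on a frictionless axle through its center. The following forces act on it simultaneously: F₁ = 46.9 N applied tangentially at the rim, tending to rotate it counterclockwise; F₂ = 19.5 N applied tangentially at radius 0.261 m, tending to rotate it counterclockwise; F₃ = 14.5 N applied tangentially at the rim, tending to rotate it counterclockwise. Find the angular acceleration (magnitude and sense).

I = MR² = (17.9)(0.525)² = 4.934 kg·m².
Taking counterclockwise as positive: τ₁ = +(46.9)(0.525) = +24.62 N·m; τ₂ = +(19.5)(0.261) = +5.090 N·m; τ₃ = +(14.5)(0.525) = +7.613 N·m.
Net torque τ = 37.32 N·m.
α = τ/I = 37.32/4.934 = 7.565 rad/s².

α ≈ 7.57 rad/s², counterclockwise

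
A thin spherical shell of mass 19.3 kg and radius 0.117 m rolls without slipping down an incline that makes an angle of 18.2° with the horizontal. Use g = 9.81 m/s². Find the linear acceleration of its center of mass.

a ≈ 1.84 m/s²

Translation along the incline: Mg sinθ − f = Ma.
Rotation about the center: fR = Iα with I = (2/3)MR². No-slip gives a = αR, so f = (I/R²)a = (2/3)M a.
Substituting: Mg sinθ = (1 + 0.6667)Ma, so a = g sinθ/(1 + 0.6667) = (9.81) sin 18.2° / 1.667 = 1.838 m/s².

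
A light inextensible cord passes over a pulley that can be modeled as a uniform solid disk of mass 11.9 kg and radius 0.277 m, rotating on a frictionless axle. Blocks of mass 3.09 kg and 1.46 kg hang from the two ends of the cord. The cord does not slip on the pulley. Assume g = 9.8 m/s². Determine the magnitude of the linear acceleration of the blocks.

I = ½MR² = (1/2)(11.9)(0.277)² = 0.4565 kg·m².
Heavier block: m₁g − T₁ = m₁a. Lighter block: T₂ − m₂g = m₂a.
Pulley: (T₁ − T₂)R = Iα = I(a/R), so T₁ − T₂ = (I/R²)a = (1/2)M_p a = 5.950·a.
Adding the three: (m₁ − m₂)g = (m₁ + m₂ + 5.950)a, so a = (3.09 − 1.46)(9.8)/(3.09 + 1.46 + 5.950) = 1.521 m/s².

a ≈ 1.52 m/s²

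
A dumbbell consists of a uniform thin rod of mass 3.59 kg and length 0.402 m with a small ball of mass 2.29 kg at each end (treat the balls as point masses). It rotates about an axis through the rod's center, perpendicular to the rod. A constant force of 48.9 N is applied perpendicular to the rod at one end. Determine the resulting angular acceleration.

I_rod = (1/12)ML² = (1/12)(3.59)(0.402)² = 0.04835 kg·m².
I_balls = 2·m·(L/2)² = 2(2.29)(0.2010)² = 0.1850 kg·m².
Total I = 0.2334 kg·m².
τ = F·(L/2) = (48.9)(0.201) = 9.829 N·m.
α = τ/I = 9.829/0.2334 = 42.11 rad/s².

α ≈ 42.1 rad/s²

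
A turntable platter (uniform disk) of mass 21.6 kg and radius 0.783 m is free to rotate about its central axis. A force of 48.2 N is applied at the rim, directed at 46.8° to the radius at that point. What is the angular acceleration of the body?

α ≈ 4.15 rad/s²

I = ½MR² = (1/2)(21.6)(0.783)² = 6.621 kg·m².
Only the tangential component produces torque: τ = F R sinθ = (48.2)(0.783) sin 46.8° = 27.51 N·m.
Newton's second law for rotation, τ = Iα, gives α = τ/I = 27.51/6.621 = 4.155 rad/s².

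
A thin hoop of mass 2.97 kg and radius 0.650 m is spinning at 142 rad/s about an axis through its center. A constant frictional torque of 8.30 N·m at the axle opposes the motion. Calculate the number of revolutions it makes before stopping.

≈ 243 revolutions

I = MR² = (2.97)(0.650)² = 1.255 kg·m².
The net torque has magnitude 8.30 N·m, opposing ω.
|α| = τ/I = 8.300/1.255 = 6.614 rad/s² (deceleration).
ω² = ω₀² − 2|α|θ with ω = 0 ⇒ θ = ω₀²/(2|α|) = 1524 rad = 242.6 rev.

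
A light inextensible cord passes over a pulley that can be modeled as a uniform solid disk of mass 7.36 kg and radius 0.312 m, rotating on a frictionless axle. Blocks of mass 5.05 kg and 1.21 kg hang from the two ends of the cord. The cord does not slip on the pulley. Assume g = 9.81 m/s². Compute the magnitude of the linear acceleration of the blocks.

I = ½MR² = (1/2)(7.36)(0.312)² = 0.3582 kg·m².
Heavier block: m₁g − T₁ = m₁a. Lighter block: T₂ − m₂g = m₂a.
Pulley: (T₁ − T₂)R = Iα = I(a/R), so T₁ − T₂ = (I/R²)a = (1/2)M_p a = 3.680·a.
Adding the three: (m₁ − m₂)g = (m₁ + m₂ + 3.680)a, so a = (5.05 − 1.21)(9.81)/(5.05 + 1.21 + 3.680) = 3.790 m/s².

a ≈ 3.79 m/s²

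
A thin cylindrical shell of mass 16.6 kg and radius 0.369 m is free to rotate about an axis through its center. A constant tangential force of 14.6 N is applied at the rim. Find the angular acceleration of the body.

α ≈ 2.38 rad/s²

I = MR² = (16.6)(0.369)² = 2.260 kg·m².
τ = F R = (14.6)(0.369) = 5.387 N·m.
Newton's second law for rotation, τ = Iα, gives α = τ/I = 5.387/2.260 = 2.384 rad/s².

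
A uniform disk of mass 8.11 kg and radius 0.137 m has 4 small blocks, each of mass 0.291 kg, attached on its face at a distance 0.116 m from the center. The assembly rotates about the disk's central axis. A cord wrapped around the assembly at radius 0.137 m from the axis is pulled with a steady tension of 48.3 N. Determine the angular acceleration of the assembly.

I_disk = ½MR² = ½(8.11)(0.137)² = 0.07611 kg·m².
I_blocks = 4·m·r² = 4(0.291)(0.116)² = 0.01566 kg·m².
Total I = 0.09177 kg·m².
τ = F r = (48.3)(0.137) = 6.617 N·m.
α = τ/I = 6.617/0.09177 = 72.10 rad/s².

α ≈ 72.1 rad/s²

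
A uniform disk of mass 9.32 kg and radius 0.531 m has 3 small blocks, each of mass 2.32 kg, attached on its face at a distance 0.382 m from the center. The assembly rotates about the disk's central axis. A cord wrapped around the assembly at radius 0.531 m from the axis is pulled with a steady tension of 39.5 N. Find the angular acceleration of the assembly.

α ≈ 9.00 rad/s²

I_disk = ½MR² = ½(9.32)(0.531)² = 1.314 kg·m².
I_blocks = 3·m·r² = 3(2.32)(0.382)² = 1.016 kg·m².
Total I = 2.330 kg·m².
τ = F r = (39.5)(0.531) = 20.97 N·m.
α = τ/I = 20.97/2.330 = 9.004 rad/s².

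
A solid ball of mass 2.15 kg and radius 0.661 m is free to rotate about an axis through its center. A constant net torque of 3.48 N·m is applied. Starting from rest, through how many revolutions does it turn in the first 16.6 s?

≈ 203 revolutions

I = (2/5)MR² = (2/5)(2.15)(0.661)² = 0.3758 kg·m².
α = τ/I = 3.48/0.3758 = 9.261 rad/s².
θ = ½αt² = ½(9.261)(16.6)² = 1276 rad.
Revolutions = θ/(2π) = 203.1.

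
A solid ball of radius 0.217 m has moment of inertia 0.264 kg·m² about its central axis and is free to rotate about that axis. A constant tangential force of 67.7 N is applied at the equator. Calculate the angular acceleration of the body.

α ≈ 55.6 rad/s²

τ = F R = (67.7)(0.217) = 14.69 N·m.
Newton's second law for rotation, τ = Iα, gives α = τ/I = 14.69/0.2640 = 55.65 rad/s².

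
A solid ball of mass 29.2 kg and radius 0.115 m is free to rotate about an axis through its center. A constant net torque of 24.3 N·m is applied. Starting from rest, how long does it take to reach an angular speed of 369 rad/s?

t ≈ 2.35 s

I = (2/5)MR² = (2/5)(29.2)(0.115)² = 0.1545 kg·m².
α = τ/I = 24.3/0.1545 = 157.3 rad/s².
ω = αt ⇒ t = ω/α = 369/157.3 = 2.346 s.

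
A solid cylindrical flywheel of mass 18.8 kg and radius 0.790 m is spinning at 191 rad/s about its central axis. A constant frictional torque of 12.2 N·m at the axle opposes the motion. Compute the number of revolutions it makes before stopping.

≈ 1400 revolutions

I = ½MR² = (1/2)(18.8)(0.790)² = 5.867 kg·m².
The net torque has magnitude 12.2 N·m, opposing ω.
|α| = τ/I = 12.20/5.867 = 2.080 rad/s² (deceleration).
ω² = ω₀² − 2|α|θ with ω = 0 ⇒ θ = ω₀²/(2|α|) = 8771 rad = 1396 rev.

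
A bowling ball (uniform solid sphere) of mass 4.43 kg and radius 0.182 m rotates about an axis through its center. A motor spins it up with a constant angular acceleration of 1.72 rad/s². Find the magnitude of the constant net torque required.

I = (2/5)MR² = (2/5)(4.43)(0.182)² = 0.05870 kg·m².
τ = Iα = (0.05870)(1.720) = 0.1010 N·m.

τ ≈ 0.101 N·m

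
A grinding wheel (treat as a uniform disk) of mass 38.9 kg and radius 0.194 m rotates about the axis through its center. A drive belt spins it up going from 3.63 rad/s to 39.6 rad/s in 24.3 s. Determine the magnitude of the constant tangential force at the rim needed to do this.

I = ½MR² = (1/2)(38.9)(0.194)² = 0.7320 kg·m².
α = Δω/Δt = (39.6 − 3.63)/24.3 = 1.480 rad/s².
The required torque is τ = Iα = (0.7320)(1.480) = 1.084 N·m.
A tangential force at the rim gives τ = FR, so F = τ/R = 1.084/0.194 = 5.585 N.

F ≈ 5.59 N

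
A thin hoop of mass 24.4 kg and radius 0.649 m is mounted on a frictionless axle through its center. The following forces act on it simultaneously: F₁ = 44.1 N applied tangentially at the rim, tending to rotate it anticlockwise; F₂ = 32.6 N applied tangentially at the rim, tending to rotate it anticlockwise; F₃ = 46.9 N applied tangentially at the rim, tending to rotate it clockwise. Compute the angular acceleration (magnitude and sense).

α ≈ 1.88 rad/s², anticlockwise

I = MR² = (24.4)(0.649)² = 10.28 kg·m².
Taking anticlockwise as positive: τ₁ = +(44.1)(0.649) = +28.62 N·m; τ₂ = +(32.6)(0.649) = +21.16 N·m; τ₃ = −(46.9)(0.649) = −30.44 N·m.
Net torque τ = 19.34 N·m.
α = τ/I = 19.34/10.28 = 1.882 rad/s².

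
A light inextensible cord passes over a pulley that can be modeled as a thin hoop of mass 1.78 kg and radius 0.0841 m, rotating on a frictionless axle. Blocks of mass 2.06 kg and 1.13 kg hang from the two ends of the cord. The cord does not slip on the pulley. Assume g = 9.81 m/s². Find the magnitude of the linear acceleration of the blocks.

a ≈ 1.84 m/s²

I = MR² = (1.78)(0.0841)² = 0.01259 kg·m².
Heavier block: m₁g − T₁ = m₁a. Lighter block: T₂ − m₂g = m₂a.
Pulley: (T₁ − T₂)R = Iα = I(a/R), so T₁ − T₂ = (I/R²)a = 1·M_p a = 1.780·a.
Adding the three: (m₁ − m₂)g = (m₁ + m₂ + 1.780)a, so a = (2.06 − 1.13)(9.81)/(2.06 + 1.13 + 1.780) = 1.836 m/s².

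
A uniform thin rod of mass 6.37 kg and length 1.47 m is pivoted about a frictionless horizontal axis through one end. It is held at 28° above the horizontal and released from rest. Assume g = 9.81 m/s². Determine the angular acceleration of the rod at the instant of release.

α ≈ 8.84 rad/s²

About the pivot, I = (1/3)ML² = (1/3)(6.37)(1.47)² = 4.588 kg·m².
The weight acts at the center, a distance L/2 = 0.7350 m from the pivot; τ = Mg(L/2) cos 28° = 40.55 N·m.
α = τ/I = 40.55/4.588 = 8.838 rad/s².
(Equivalently α = (3g/(2L)) cos 28° = 8.838 rad/s².)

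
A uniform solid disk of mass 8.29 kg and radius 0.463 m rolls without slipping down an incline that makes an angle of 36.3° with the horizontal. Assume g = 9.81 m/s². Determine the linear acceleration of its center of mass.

a ≈ 3.87 m/s²

Translation along the incline: Mg sinθ − f = Ma.
Rotation about the center: fR = Iα with I = ½MR². No-slip gives a = αR, so f = (I/R²)a = (1/2)M a.
Substituting: Mg sinθ = (1 + 0.5000)Ma, so a = g sinθ/(1 + 0.5000) = (9.81) sin 36.3° / 1.500 = 3.872 m/s².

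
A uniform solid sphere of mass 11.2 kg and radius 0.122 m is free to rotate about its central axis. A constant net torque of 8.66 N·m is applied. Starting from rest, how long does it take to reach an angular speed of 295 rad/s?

t ≈ 2.27 s

I = (2/5)MR² = (2/5)(11.2)(0.122)² = 0.06668 kg·m².
α = τ/I = 8.66/0.06668 = 129.9 rad/s².
ω = αt ⇒ t = ω/α = 295/129.9 = 2.271 s.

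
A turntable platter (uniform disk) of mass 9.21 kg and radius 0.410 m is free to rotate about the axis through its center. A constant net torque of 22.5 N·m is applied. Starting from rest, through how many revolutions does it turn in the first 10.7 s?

I = ½MR² = (1/2)(9.21)(0.410)² = 0.7741 kg·m².
α = τ/I = 22.5/0.7741 = 29.07 rad/s².
θ = ½αt² = ½(29.07)(10.7)² = 1664 rad.
Revolutions = θ/(2π) = 264.8.

≈ 265 revolutions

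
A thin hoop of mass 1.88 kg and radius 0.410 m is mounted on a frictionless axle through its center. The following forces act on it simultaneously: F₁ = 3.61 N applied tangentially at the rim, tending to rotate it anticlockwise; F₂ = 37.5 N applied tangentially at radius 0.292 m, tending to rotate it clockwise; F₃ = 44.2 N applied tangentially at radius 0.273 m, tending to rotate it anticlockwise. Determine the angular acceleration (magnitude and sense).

α ≈ 8.22 rad/s², anticlockwise

I = MR² = (1.88)(0.410)² = 0.3160 kg·m².
Taking anticlockwise as positive: τ₁ = +(3.61)(0.410) = +1.480 N·m; τ₂ = −(37.5)(0.292) = −10.95 N·m; τ₃ = +(44.2)(0.273) = +12.07 N·m.
Net torque τ = 2.597 N·m.
α = τ/I = 2.597/0.3160 = 8.217 rad/s².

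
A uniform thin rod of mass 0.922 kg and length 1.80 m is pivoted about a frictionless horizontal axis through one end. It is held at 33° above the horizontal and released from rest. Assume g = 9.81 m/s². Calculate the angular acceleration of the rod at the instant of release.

About the pivot, I = (1/3)ML² = (1/3)(0.922)(1.80)² = 0.9958 kg·m².
The weight acts at the center, a distance L/2 = 0.9000 m from the pivot; τ = Mg(L/2) cos 33° = 6.827 N·m.
α = τ/I = 6.827/0.9958 = 6.856 rad/s².

α ≈ 6.86 rad/s²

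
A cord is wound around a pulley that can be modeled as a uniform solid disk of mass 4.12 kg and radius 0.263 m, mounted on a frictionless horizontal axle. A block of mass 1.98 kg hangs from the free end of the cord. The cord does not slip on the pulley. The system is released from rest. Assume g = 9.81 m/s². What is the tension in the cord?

T ≈ 9.90 N

I = ½MR² = (1/2)(4.12)(0.263)² = 0.1425 kg·m².
Block: mg − T = ma. Pulley: TR = Iα. No-slip: a = αR, so T = (I/R²)a = 2.060·a.
Then mg = (m + 2.060)a, so a = (1.98)(9.81)/(1.98 + 2.060) = 4.808 m/s².
T = 2.060·a = 9.904 N.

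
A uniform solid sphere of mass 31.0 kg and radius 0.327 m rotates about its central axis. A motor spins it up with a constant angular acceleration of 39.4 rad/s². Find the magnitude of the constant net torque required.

τ ≈ 52.2 N·m

I = (2/5)MR² = (2/5)(31.0)(0.327)² = 1.326 kg·m².
τ = Iα = (1.326)(39.40) = 52.24 N·m.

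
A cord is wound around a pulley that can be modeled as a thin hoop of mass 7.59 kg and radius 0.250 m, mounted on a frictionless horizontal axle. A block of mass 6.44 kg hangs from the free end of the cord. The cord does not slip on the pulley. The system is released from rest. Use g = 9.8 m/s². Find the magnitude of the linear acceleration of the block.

a ≈ 4.50 m/s²

I = MR² = (7.59)(0.250)² = 0.4744 kg·m².
Block: mg − T = ma. Pulley: TR = Iα. No-slip: a = αR, so T = (I/R²)a = 7.590·a.
Then mg = (m + 7.590)a, so a = (6.44)(9.8)/(6.44 + 7.590) = 4.498 m/s².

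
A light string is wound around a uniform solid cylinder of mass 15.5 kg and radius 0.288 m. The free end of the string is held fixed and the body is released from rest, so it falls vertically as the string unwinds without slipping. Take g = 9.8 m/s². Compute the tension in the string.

Translation: Mg − T = Ma. Rotation about the center: TR = Iα with I = ½MR².
With a = αR: T = (I/R²)a = (1/2)M a, so Mg = (1 + 0.5000)Ma.
a = g/(1 + 0.5000) = 9.8/1.500 = 6.533 m/s².
T = 0.5000·M·a = (0.5000)(15.5)(6.533) = 50.63 N.

T ≈ 50.6 N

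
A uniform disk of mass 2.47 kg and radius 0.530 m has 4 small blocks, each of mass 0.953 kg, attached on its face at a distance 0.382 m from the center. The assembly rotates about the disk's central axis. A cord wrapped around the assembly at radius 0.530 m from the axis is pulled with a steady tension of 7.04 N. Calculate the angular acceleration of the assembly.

α ≈ 4.13 rad/s²

I_disk = ½MR² = ½(2.47)(0.530)² = 0.3469 kg·m².
I_blocks = 4·m·r² = 4(0.953)(0.382)² = 0.5563 kg·m².
Total I = 0.9032 kg·m².
τ = F r = (7.04)(0.530) = 3.731 N·m.
α = τ/I = 3.731/0.9032 = 4.131 rad/s².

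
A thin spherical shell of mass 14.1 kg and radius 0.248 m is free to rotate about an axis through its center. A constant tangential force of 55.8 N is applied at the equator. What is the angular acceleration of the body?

α ≈ 23.9 rad/s²

I = (2/3)MR² = (2/3)(14.1)(0.248)² = 0.5781 kg·m².
τ = F R = (55.8)(0.248) = 13.84 N·m.
Newton's second law for rotation, τ = Iα, gives α = τ/I = 13.84/0.5781 = 23.94 rad/s².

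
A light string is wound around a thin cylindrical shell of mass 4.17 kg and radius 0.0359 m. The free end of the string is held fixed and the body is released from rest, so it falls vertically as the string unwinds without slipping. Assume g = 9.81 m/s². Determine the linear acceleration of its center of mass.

a ≈ 4.91 m/s²

Translation: Mg − T = Ma. Rotation about the center: TR = Iα with I = MR².
With a = αR: T = (I/R²)a = M a, so Mg = (1 + 1.000)Ma.
a = g/(1 + 1.000) = 9.81/2.000 = 4.905 m/s².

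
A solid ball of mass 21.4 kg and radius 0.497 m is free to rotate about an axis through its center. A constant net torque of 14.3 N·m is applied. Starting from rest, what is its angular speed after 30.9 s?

ω ≈ 209 rad/s

I = (2/5)MR² = (2/5)(21.4)(0.497)² = 2.114 kg·m².
α = τ/I = 14.3/2.114 = 6.763 rad/s².
ω = ω₀ + αt = 0 + (6.763)(30.9) = 209.0 rad/s.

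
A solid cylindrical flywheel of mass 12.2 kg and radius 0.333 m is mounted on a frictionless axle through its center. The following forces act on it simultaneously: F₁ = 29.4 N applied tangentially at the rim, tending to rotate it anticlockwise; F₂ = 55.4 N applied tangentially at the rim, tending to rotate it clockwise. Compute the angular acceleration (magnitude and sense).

I = ½MR² = (1/2)(12.2)(0.333)² = 0.6764 kg·m².
Taking anticlockwise as positive: τ₁ = +(29.4)(0.333) = +9.790 N·m; τ₂ = −(55.4)(0.333) = −18.45 N·m.
Net torque τ = -8.658 N·m.
α = τ/I = -8.658/0.6764 = -12.80 rad/s².

α ≈ 12.8 rad/s², clockwise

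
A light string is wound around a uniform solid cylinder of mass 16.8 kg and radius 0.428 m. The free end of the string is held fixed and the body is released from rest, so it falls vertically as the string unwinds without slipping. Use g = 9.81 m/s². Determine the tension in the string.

T ≈ 54.9 N

Translation: Mg − T = Ma. Rotation about the center: TR = Iα with I = ½MR².
With a = αR: T = (I/R²)a = (1/2)M a, so Mg = (1 + 0.5000)Ma.
a = g/(1 + 0.5000) = 9.81/1.500 = 6.540 m/s².
T = 0.5000·M·a = (0.5000)(16.8)(6.540) = 54.94 N.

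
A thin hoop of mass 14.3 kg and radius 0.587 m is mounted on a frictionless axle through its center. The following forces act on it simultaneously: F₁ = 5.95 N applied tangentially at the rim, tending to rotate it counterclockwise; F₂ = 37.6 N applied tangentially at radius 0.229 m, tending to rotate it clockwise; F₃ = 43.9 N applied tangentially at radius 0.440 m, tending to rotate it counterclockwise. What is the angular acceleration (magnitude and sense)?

α ≈ 2.88 rad/s², counterclockwise

I = MR² = (14.3)(0.587)² = 4.927 kg·m².
Taking counterclockwise as positive: τ₁ = +(5.95)(0.587) = +3.493 N·m; τ₂ = −(37.6)(0.229) = −8.610 N·m; τ₃ = +(43.9)(0.440) = +19.32 N·m.
Net torque τ = 14.20 N·m.
α = τ/I = 14.20/4.927 = 2.882 rad/s².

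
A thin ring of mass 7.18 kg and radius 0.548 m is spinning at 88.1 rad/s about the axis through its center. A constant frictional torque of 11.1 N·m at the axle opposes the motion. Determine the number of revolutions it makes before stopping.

I = MR² = (7.18)(0.548)² = 2.156 kg·m².
The net torque has magnitude 11.1 N·m, opposing ω.
|α| = τ/I = 11.10/2.156 = 5.148 rad/s² (deceleration).
ω² = ω₀² − 2|α|θ with ω = 0 ⇒ θ = ω₀²/(2|α|) = 753.8 rad = 120.0 rev.

≈ 120 revolutions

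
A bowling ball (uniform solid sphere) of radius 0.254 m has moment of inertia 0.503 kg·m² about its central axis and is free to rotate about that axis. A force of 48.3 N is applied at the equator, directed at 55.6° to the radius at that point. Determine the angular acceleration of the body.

Only the tangential component produces torque: τ = F R sinθ = (48.3)(0.254) sin 55.6° = 10.12 N·m.
From τ = Iα: α = 10.12/0.5030 = 20.12 rad/s².

α ≈ 20.1 rad/s²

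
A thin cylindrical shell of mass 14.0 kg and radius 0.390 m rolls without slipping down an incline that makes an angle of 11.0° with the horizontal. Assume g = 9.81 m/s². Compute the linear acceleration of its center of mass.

Translation along the incline: Mg sinθ − f = Ma.
Rotation about the center: fR = Iα with I = MR². No-slip gives a = αR, so f = (I/R²)a = M a.
Substituting: Mg sinθ = (1 + 1.000)Ma, so a = g sinθ/(1 + 1.000) = (9.81) sin 11.0° / 2.000 = 0.9359 m/s².

a ≈ 0.936 m/s²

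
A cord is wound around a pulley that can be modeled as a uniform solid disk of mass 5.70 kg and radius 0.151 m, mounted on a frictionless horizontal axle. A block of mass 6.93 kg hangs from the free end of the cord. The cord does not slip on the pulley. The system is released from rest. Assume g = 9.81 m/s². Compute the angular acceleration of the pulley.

I = ½MR² = (1/2)(5.70)(0.151)² = 0.06498 kg·m².
Block: mg − T = ma. Pulley: TR = Iα. No-slip: a = αR, so T = (I/R²)a = 2.850·a.
Then mg = (m + 2.850)a, so a = (6.93)(9.81)/(6.93 + 2.850) = 6.951 m/s².
α = a/R = 6.951/0.151 = 46.03 rad/s².

α ≈ 46.0 rad/s²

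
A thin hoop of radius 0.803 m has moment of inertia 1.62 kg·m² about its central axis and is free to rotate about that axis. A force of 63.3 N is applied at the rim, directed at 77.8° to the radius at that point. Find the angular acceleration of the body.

Only the tangential component produces torque: τ = F R sinθ = (63.3)(0.803) sin 77.8° = 49.68 N·m.
From τ = Iα: α = 49.68/1.620 = 30.67 rad/s².

α ≈ 30.7 rad/s²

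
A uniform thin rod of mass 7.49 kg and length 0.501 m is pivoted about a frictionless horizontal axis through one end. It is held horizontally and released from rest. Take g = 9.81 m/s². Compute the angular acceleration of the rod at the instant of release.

About the pivot, I = (1/3)ML² = (1/3)(7.49)(0.501)² = 0.6267 kg·m².
The weight acts at the center, a distance L/2 = 0.2505 m from the pivot; τ = Mg(L/2) = 18.41 N·m.
α = τ/I = 18.41/0.6267 = 29.37 rad/s².
(Equivalently α = (3g/(2L)) = 29.37 rad/s².)

α ≈ 29.4 rad/s²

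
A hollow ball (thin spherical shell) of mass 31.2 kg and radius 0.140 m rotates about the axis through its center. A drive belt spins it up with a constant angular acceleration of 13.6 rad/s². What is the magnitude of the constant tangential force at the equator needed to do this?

I = (2/3)MR² = (2/3)(31.2)(0.140)² = 0.4077 kg·m².
The required torque is τ = Iα = (0.4077)(13.60) = 5.544 N·m.
A tangential force at the equator gives τ = FR, so F = τ/R = 5.544/0.140 = 39.60 N.

F ≈ 39.6 N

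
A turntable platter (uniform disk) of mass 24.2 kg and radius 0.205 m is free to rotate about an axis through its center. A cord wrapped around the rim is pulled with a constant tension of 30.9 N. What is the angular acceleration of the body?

I = ½MR² = (1/2)(24.2)(0.205)² = 0.5085 kg·m².
τ = F R = (30.9)(0.205) = 6.334 N·m.
From τ = Iα: α = 6.334/0.5085 = 12.46 rad/s².

α ≈ 12.5 rad/s²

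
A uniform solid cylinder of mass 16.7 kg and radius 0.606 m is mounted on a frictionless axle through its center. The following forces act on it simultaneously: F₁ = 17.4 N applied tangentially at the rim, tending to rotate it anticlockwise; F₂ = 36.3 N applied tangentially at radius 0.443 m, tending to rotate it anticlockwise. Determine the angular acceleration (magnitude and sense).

I = ½MR² = (1/2)(16.7)(0.606)² = 3.066 kg·m².
Taking anticlockwise as positive: τ₁ = +(17.4)(0.606) = +10.54 N·m; τ₂ = +(36.3)(0.443) = +16.08 N·m.
Net torque τ = 26.63 N·m.
α = τ/I = 26.63/3.066 = 8.683 rad/s².

α ≈ 8.68 rad/s², anticlockwise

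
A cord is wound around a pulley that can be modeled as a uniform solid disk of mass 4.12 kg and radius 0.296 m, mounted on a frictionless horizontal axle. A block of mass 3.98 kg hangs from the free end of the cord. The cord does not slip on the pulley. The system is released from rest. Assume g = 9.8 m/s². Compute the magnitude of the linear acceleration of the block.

a ≈ 6.46 m/s²

I = ½MR² = (1/2)(4.12)(0.296)² = 0.1805 kg·m².
Block: mg − T = ma. Pulley: TR = Iα. No-slip: a = αR, so T = (I/R²)a = 2.060·a.
Then mg = (m + 2.060)a, so a = (3.98)(9.8)/(3.98 + 2.060) = 6.458 m/s².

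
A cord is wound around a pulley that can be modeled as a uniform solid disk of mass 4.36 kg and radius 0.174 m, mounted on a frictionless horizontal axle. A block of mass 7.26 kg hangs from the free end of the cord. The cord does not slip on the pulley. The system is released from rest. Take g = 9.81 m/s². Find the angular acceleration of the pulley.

α ≈ 43.4 rad/s²

I = ½MR² = (1/2)(4.36)(0.174)² = 0.06600 kg·m².
Block: mg − T = ma. Pulley: TR = Iα. No-slip: a = αR, so T = (I/R²)a = 2.180·a.
Then mg = (m + 2.180)a, so a = (7.26)(9.81)/(7.26 + 2.180) = 7.545 m/s².
α = a/R = 7.545/0.174 = 43.36 rad/s².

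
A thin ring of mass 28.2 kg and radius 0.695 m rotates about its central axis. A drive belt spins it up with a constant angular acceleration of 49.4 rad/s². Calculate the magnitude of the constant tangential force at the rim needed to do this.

I = MR² = (28.2)(0.695)² = 13.62 kg·m².
The required torque is τ = Iα = (13.62)(49.40) = 672.9 N·m.
A tangential force at the rim gives τ = FR, so F = τ/R = 672.9/0.695 = 968.2 N.

F ≈ 968 N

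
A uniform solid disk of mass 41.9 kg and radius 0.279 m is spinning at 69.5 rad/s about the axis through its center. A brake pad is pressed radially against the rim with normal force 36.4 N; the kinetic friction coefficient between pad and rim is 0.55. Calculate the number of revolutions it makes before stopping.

≈ 112 revolutions

I = ½MR² = (1/2)(41.9)(0.279)² = 1.631 kg·m².
Friction force f = μN = (0.55)(36.4) = 20.02 N at the rim; torque magnitude τ = fR = 5.586 N·m, opposing ω.
|α| = τ/I = 5.586/1.631 = 3.425 rad/s² (deceleration).
ω² = ω₀² − 2|α|θ with ω = 0 ⇒ θ = ω₀²/(2|α|) = 705.1 rad = 112.2 rev.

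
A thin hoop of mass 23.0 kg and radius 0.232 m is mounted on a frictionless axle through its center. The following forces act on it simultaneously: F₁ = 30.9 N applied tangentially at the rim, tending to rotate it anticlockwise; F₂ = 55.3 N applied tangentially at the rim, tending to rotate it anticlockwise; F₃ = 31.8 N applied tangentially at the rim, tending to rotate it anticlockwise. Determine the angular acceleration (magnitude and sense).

I = MR² = (23.0)(0.232)² = 1.238 kg·m².
Taking anticlockwise as positive: τ₁ = +(30.9)(0.232) = +7.169 N·m; τ₂ = +(55.3)(0.232) = +12.83 N·m; τ₃ = +(31.8)(0.232) = +7.378 N·m.
Net torque τ = 27.38 N·m.
α = τ/I = 27.38/1.238 = 22.11 rad/s².

α ≈ 22.1 rad/s², anticlockwise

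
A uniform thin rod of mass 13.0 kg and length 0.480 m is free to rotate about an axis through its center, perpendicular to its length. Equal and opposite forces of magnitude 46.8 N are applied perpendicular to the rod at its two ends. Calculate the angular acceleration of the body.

α ≈ 90.0 rad/s²

I = (1/12)ML² = (1/12)(13.0)(0.480)² = 0.2496 kg·m².
The couple gives τ = F·(L/2) + F·(L/2) = F L = (46.8)(0.480) = 22.46 N·m.
Newton's second law for rotation, τ = Iα, gives α = τ/I = 22.46/0.2496 = 90.00 rad/s².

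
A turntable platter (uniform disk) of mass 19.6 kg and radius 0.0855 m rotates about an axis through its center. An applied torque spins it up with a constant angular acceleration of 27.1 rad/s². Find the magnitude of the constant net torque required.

τ ≈ 1.94 N·m

I = ½MR² = (1/2)(19.6)(0.0855)² = 0.07164 kg·m².
τ = Iα = (0.07164)(27.10) = 1.941 N·m.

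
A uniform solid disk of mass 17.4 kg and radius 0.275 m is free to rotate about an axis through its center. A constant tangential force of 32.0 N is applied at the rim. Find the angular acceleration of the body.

α ≈ 13.4 rad/s²

I = ½MR² = (1/2)(17.4)(0.275)² = 0.6579 kg·m².
τ = F R = (32.0)(0.275) = 8.800 N·m.
From τ = Iα: α = 8.800/0.6579 = 13.38 rad/s².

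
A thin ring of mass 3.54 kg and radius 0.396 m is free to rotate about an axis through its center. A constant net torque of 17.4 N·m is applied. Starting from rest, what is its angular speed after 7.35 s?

I = MR² = (3.54)(0.396)² = 0.5551 kg·m².
α = τ/I = 17.4/0.5551 = 31.34 rad/s².
ω = ω₀ + αt = 0 + (31.34)(7.35) = 230.4 rad/s.

ω ≈ 230 rad/s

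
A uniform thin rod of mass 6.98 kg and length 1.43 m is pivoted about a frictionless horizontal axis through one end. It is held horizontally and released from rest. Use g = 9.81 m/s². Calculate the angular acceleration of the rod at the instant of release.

α ≈ 10.3 rad/s²

About the pivot, I = (1/3)ML² = (1/3)(6.98)(1.43)² = 4.758 kg·m².
The weight acts at the center, a distance L/2 = 0.7150 m from the pivot; τ = Mg(L/2) = 48.96 N·m.
α = τ/I = 48.96/4.758 = 10.29 rad/s².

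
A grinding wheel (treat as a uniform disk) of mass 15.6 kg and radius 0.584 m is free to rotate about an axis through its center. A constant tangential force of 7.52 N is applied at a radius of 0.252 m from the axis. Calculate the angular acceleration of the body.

I = ½MR² = (1/2)(15.6)(0.584)² = 2.660 kg·m².
τ = F·r = (7.52)(0.252) = 1.895 N·m.
From τ = Iα: α = 1.895/2.660 = 0.7124 rad/s².

α ≈ 0.712 rad/s²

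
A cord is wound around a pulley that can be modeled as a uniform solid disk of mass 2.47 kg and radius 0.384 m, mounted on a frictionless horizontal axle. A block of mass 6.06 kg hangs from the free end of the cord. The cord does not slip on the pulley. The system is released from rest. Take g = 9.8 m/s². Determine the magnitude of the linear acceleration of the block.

a ≈ 8.14 m/s²

I = ½MR² = (1/2)(2.47)(0.384)² = 0.1821 kg·m².
Block: mg − T = ma. Pulley: TR = Iα. No-slip: a = αR, so T = (I/R²)a = 1.235·a.
Then mg = (m + 1.235)a, so a = (6.06)(9.8)/(6.06 + 1.235) = 8.141 m/s².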